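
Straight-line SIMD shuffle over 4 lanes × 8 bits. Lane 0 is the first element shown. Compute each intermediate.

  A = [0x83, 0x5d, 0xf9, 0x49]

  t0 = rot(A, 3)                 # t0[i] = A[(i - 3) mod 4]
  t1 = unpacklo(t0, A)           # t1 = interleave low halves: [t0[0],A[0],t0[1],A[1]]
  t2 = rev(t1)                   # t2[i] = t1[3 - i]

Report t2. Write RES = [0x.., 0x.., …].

  t0: 5d f9 49 83
  t1: 5d 83 f9 5d
  t2: 5d f9 83 5d

RES = [0x5d, 0xf9, 0x83, 0x5d]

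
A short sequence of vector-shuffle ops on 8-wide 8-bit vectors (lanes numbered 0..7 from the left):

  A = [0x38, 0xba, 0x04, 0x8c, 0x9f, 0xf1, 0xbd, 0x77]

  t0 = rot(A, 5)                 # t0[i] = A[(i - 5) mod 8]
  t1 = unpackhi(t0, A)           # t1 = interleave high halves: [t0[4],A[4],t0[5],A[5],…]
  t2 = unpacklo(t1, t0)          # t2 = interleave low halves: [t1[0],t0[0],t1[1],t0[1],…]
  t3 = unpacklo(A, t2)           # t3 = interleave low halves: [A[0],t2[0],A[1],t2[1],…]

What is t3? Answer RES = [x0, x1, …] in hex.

RES = [ 0x38  0x77  0xba  0x8c  0x04  0x9f  0x8c  0x9f ]

t0 = [0x8c, 0x9f, 0xf1, 0xbd, 0x77, 0x38, 0xba, 0x04]
t1 = [0x77, 0x9f, 0x38, 0xf1, 0xba, 0xbd, 0x04, 0x77]
t2 = [0x77, 0x8c, 0x9f, 0x9f, 0x38, 0xf1, 0xf1, 0xbd]
t3 = [0x38, 0x77, 0xba, 0x8c, 0x04, 0x9f, 0x8c, 0x9f]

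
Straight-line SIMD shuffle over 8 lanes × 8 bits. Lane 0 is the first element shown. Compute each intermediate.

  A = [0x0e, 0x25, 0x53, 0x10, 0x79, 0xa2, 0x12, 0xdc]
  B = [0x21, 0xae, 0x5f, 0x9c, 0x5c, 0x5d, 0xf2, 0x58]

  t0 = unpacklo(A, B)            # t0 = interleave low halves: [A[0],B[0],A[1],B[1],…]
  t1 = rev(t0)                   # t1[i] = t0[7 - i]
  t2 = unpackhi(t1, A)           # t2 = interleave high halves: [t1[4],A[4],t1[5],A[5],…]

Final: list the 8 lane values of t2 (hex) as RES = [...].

RES = [0xae, 0x79, 0x25, 0xa2, 0x21, 0x12, 0x0e, 0xdc]

  t0: 0e 21 25 ae 53 5f 10 9c
  t1: 9c 10 5f 53 ae 25 21 0e
  t2: ae 79 25 a2 21 12 0e dc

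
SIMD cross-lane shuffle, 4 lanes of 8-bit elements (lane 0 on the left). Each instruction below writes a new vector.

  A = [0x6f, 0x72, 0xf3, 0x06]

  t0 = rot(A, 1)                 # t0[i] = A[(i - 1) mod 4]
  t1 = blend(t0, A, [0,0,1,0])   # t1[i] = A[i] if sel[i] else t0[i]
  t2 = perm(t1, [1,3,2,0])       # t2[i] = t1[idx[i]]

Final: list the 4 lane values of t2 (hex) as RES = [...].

RES = [ 0x6f  0xf3  0xf3  0x06 ]

→ t0 |06|6f|72|f3|
→ t1 |06|6f|f3|f3|
→ t2 |6f|f3|f3|06|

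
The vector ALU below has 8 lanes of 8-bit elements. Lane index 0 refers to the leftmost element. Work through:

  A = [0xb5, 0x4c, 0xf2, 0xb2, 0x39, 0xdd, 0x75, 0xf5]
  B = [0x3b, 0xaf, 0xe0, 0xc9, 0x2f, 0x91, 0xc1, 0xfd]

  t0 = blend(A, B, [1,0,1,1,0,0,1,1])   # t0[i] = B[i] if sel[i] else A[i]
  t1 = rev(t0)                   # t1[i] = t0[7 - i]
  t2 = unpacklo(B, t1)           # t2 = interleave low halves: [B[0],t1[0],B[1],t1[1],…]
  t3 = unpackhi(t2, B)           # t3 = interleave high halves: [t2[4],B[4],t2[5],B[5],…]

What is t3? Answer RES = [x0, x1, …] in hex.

→ t0 |3b|4c|e0|c9|39|dd|c1|fd|
→ t1 |fd|c1|dd|39|c9|e0|4c|3b|
→ t2 |3b|fd|af|c1|e0|dd|c9|39|
→ t3 |e0|2f|dd|91|c9|c1|39|fd|

RES = [ 0xe0  0x2f  0xdd  0x91  0xc9  0xc1  0x39  0xfd ]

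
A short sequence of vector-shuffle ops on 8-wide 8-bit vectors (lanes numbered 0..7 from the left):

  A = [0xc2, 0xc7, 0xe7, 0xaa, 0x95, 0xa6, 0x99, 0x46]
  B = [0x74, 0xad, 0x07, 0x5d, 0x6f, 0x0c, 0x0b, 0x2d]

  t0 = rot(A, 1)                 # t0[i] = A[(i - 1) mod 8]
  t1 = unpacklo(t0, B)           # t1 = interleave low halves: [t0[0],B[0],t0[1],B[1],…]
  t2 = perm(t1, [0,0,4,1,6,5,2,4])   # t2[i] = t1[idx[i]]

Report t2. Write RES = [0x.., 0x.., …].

RES = [0x46, 0x46, 0xc7, 0x74, 0xe7, 0x07, 0xc2, 0xc7]

  t0: 46 c2 c7 e7 aa 95 a6 99
  t1: 46 74 c2 ad c7 07 e7 5d
  t2: 46 46 c7 74 e7 07 c2 c7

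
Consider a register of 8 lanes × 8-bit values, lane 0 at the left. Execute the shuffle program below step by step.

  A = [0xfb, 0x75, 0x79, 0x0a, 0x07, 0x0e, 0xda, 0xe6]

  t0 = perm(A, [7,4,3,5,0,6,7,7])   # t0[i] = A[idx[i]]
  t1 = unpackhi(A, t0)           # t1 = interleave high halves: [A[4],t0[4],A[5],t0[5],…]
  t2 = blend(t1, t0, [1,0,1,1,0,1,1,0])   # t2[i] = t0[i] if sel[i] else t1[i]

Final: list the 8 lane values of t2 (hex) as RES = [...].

→ t0 |e6|07|0a|0e|fb|da|e6|e6|
→ t1 |07|fb|0e|da|da|e6|e6|e6|
→ t2 |e6|fb|0a|0e|da|da|e6|e6|

RES = [0xe6, 0xfb, 0x0a, 0x0e, 0xda, 0xda, 0xe6, 0xe6]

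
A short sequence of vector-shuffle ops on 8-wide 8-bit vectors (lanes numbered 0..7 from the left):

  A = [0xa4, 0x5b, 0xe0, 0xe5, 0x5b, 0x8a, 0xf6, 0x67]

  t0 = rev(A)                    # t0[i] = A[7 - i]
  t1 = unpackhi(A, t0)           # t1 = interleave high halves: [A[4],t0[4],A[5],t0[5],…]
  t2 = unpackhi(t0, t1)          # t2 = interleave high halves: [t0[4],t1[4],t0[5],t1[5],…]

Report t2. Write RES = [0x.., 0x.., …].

RES = [0xe5, 0xf6, 0xe0, 0x5b, 0x5b, 0x67, 0xa4, 0xa4]

  t0: 67 f6 8a 5b e5 e0 5b a4
  t1: 5b e5 8a e0 f6 5b 67 a4
  t2: e5 f6 e0 5b 5b 67 a4 a4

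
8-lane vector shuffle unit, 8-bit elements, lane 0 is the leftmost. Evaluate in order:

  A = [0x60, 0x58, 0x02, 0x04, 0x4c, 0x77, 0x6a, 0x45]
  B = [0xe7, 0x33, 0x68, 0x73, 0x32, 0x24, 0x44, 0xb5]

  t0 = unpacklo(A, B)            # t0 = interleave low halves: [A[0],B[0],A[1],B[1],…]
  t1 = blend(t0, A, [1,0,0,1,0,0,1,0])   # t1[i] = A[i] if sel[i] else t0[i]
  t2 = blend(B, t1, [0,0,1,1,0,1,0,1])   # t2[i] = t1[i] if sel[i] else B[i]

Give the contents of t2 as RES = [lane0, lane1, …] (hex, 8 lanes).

→ t0 |60|e7|58|33|02|68|04|73|
→ t1 |60|e7|58|04|02|68|6a|73|
→ t2 |e7|33|58|04|32|68|44|73|

RES = [0xe7, 0x33, 0x58, 0x04, 0x32, 0x68, 0x44, 0x73]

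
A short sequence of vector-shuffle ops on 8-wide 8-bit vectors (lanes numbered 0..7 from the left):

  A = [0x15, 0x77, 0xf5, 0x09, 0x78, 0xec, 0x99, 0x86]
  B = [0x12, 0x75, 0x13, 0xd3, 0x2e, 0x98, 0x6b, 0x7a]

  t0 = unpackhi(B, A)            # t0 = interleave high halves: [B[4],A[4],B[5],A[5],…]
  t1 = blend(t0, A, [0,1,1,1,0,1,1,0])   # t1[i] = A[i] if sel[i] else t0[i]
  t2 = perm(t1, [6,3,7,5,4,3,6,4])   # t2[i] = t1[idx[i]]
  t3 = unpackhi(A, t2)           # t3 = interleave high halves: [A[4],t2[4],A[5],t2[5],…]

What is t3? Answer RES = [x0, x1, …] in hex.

RES = [ 0x78  0x6b  0xec  0x09  0x99  0x99  0x86  0x6b ]

t0 = [0x2e, 0x78, 0x98, 0xec, 0x6b, 0x99, 0x7a, 0x86]
t1 = [0x2e, 0x77, 0xf5, 0x09, 0x6b, 0xec, 0x99, 0x86]
t2 = [0x99, 0x09, 0x86, 0xec, 0x6b, 0x09, 0x99, 0x6b]
t3 = [0x78, 0x6b, 0xec, 0x09, 0x99, 0x99, 0x86, 0x6b]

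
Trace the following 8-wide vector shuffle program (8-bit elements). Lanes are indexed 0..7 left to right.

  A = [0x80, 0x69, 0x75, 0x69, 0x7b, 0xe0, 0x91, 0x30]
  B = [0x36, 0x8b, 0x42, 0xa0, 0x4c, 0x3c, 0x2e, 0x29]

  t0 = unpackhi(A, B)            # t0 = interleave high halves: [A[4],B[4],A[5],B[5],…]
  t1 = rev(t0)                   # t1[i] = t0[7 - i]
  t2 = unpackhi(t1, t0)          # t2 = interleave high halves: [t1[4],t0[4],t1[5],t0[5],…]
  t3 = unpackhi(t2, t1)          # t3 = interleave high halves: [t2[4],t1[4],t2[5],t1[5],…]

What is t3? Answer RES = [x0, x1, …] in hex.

→ t0 |7b|4c|e0|3c|91|2e|30|29|
→ t1 |29|30|2e|91|3c|e0|4c|7b|
→ t2 |3c|91|e0|2e|4c|30|7b|29|
→ t3 |4c|3c|30|e0|7b|4c|29|7b|

RES = [ 0x4c  0x3c  0x30  0xe0  0x7b  0x4c  0x29  0x7b ]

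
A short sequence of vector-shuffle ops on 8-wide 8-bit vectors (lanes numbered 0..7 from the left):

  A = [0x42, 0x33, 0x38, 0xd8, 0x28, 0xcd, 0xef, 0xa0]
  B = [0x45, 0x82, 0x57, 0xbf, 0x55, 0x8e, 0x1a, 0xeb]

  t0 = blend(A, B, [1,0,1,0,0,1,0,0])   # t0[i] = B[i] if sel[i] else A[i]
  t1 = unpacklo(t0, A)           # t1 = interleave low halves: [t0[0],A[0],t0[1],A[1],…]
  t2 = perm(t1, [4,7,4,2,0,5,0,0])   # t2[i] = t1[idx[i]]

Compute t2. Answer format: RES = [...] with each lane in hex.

t0 = [0x45, 0x33, 0x57, 0xd8, 0x28, 0x8e, 0xef, 0xa0]
t1 = [0x45, 0x42, 0x33, 0x33, 0x57, 0x38, 0xd8, 0xd8]
t2 = [0x57, 0xd8, 0x57, 0x33, 0x45, 0x38, 0x45, 0x45]

RES = [ 0x57  0xd8  0x57  0x33  0x45  0x38  0x45  0x45 ]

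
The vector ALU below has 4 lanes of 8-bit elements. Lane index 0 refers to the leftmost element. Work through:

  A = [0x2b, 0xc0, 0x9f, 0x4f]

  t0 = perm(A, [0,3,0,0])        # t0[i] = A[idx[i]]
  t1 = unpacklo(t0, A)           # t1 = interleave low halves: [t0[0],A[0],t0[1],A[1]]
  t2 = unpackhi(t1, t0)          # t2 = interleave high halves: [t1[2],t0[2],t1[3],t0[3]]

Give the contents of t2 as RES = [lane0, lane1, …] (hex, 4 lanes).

RES = [ 0x4f  0x2b  0xc0  0x2b ]

  t0: 2b 4f 2b 2b
  t1: 2b 2b 4f c0
  t2: 4f 2b c0 2b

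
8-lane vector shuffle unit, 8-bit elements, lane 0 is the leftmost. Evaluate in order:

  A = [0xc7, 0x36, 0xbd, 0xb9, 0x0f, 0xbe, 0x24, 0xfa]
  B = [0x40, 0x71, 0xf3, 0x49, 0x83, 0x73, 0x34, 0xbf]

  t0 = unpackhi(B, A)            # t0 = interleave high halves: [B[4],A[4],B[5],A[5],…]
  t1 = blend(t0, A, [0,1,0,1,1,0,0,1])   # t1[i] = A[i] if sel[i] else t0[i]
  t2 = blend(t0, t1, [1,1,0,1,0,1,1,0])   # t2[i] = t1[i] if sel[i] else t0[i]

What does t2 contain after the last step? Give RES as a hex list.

  t0: 83 0f 73 be 34 24 bf fa
  t1: 83 36 73 b9 0f 24 bf fa
  t2: 83 36 73 b9 34 24 bf fa

RES = [0x83, 0x36, 0x73, 0xb9, 0x34, 0x24, 0xbf, 0xfa]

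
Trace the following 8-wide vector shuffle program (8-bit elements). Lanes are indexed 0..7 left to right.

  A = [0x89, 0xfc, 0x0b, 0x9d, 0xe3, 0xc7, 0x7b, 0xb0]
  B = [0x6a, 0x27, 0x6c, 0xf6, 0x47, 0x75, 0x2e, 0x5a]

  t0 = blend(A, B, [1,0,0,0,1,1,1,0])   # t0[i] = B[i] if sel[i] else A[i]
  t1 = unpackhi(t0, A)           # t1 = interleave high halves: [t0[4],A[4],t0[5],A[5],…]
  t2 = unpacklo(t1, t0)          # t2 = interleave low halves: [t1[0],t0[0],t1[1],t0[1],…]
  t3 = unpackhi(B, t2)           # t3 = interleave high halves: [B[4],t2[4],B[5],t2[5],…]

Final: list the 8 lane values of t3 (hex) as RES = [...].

RES = [ 0x47  0x75  0x75  0x0b  0x2e  0xc7  0x5a  0x9d ]

  t0: 6a fc 0b 9d 47 75 2e b0
  t1: 47 e3 75 c7 2e 7b b0 b0
  t2: 47 6a e3 fc 75 0b c7 9d
  t3: 47 75 75 0b 2e c7 5a 9d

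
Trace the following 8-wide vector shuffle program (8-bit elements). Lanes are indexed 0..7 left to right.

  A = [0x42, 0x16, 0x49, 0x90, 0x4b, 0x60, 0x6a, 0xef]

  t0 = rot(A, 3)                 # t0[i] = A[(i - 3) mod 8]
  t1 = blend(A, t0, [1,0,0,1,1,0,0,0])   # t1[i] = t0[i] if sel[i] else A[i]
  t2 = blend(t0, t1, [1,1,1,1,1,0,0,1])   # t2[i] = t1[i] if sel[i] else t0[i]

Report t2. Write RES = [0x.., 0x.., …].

RES = [ 0x60  0x16  0x49  0x42  0x16  0x49  0x90  0xef ]

  t0: 60 6a ef 42 16 49 90 4b
  t1: 60 16 49 42 16 60 6a ef
  t2: 60 16 49 42 16 49 90 ef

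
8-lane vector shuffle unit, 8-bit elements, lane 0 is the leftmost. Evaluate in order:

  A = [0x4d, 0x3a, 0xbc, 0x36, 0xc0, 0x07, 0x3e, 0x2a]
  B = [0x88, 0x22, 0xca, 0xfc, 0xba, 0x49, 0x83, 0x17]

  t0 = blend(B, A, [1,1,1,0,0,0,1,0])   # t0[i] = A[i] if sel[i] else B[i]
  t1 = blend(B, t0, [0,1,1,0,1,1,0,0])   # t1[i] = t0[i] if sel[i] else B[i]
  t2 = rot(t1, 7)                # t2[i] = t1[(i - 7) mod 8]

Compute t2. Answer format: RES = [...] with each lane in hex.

RES = [ 0x3a  0xbc  0xfc  0xba  0x49  0x83  0x17  0x88 ]

  t0: 4d 3a bc fc ba 49 3e 17
  t1: 88 3a bc fc ba 49 83 17
  t2: 3a bc fc ba 49 83 17 88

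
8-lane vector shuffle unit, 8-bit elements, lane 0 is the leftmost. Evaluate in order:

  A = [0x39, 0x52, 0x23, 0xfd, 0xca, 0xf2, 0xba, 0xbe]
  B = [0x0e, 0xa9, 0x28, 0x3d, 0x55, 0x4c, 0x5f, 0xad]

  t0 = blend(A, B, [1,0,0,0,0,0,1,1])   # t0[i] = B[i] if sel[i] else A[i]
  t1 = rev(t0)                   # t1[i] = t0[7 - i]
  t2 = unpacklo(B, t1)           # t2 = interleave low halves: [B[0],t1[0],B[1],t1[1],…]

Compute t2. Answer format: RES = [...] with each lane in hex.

t0 = [0x0e, 0x52, 0x23, 0xfd, 0xca, 0xf2, 0x5f, 0xad]
t1 = [0xad, 0x5f, 0xf2, 0xca, 0xfd, 0x23, 0x52, 0x0e]
t2 = [0x0e, 0xad, 0xa9, 0x5f, 0x28, 0xf2, 0x3d, 0xca]

RES = [ 0x0e  0xad  0xa9  0x5f  0x28  0xf2  0x3d  0xca ]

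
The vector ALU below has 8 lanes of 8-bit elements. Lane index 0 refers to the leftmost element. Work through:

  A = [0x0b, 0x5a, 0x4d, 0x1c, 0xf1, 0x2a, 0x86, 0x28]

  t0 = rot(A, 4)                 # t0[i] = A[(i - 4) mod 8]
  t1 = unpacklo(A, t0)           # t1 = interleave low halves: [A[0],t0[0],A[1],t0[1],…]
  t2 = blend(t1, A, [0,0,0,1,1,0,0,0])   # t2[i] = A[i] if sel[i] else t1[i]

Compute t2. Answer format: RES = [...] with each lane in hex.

t0 = [0xf1, 0x2a, 0x86, 0x28, 0x0b, 0x5a, 0x4d, 0x1c]
t1 = [0x0b, 0xf1, 0x5a, 0x2a, 0x4d, 0x86, 0x1c, 0x28]
t2 = [0x0b, 0xf1, 0x5a, 0x1c, 0xf1, 0x86, 0x1c, 0x28]

RES = [0x0b, 0xf1, 0x5a, 0x1c, 0xf1, 0x86, 0x1c, 0x28]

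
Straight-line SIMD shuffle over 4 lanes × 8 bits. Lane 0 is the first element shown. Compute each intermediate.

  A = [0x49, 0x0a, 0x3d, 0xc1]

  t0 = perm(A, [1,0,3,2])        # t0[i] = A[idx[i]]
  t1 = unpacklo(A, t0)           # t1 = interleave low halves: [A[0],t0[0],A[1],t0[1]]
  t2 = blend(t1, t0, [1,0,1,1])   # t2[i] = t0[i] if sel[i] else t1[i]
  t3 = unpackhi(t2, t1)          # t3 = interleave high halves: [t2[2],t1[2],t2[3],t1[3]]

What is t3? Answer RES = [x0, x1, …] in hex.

t0 = [0x0a, 0x49, 0xc1, 0x3d]
t1 = [0x49, 0x0a, 0x0a, 0x49]
t2 = [0x0a, 0x0a, 0xc1, 0x3d]
t3 = [0xc1, 0x0a, 0x3d, 0x49]

RES = [ 0xc1  0x0a  0x3d  0x49 ]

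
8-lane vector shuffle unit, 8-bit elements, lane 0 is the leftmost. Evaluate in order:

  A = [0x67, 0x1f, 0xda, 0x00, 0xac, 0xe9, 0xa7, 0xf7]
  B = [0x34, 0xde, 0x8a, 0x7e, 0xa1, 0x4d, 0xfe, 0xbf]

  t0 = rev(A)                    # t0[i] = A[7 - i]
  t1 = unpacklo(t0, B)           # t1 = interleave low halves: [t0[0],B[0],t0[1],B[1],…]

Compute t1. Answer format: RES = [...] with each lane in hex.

RES = [0xf7, 0x34, 0xa7, 0xde, 0xe9, 0x8a, 0xac, 0x7e]

  t0: f7 a7 e9 ac 00 da 1f 67
  t1: f7 34 a7 de e9 8a ac 7e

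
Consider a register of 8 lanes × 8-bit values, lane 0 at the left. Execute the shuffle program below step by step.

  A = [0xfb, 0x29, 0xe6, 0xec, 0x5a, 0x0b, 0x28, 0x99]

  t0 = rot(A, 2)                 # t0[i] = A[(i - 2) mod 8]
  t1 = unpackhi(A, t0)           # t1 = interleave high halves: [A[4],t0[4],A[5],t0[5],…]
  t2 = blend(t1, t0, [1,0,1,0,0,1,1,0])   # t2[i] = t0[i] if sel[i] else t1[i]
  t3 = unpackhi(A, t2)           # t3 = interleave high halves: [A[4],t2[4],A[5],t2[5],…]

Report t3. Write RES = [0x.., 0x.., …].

→ t0 |28|99|fb|29|e6|ec|5a|0b|
→ t1 |5a|e6|0b|ec|28|5a|99|0b|
→ t2 |28|e6|fb|ec|28|ec|5a|0b|
→ t3 |5a|28|0b|ec|28|5a|99|0b|

RES = [0x5a, 0x28, 0x0b, 0xec, 0x28, 0x5a, 0x99, 0x0b]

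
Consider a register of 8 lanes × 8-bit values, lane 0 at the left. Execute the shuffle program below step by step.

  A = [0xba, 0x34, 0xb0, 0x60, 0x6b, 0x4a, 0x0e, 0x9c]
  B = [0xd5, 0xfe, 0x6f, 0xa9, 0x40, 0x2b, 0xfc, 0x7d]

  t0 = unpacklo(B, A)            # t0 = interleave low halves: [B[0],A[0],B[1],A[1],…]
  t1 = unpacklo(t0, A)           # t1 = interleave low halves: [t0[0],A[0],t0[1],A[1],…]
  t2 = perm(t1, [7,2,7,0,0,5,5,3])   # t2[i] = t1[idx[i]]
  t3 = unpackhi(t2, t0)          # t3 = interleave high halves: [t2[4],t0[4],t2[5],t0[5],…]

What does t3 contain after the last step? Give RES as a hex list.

t0 = [0xd5, 0xba, 0xfe, 0x34, 0x6f, 0xb0, 0xa9, 0x60]
t1 = [0xd5, 0xba, 0xba, 0x34, 0xfe, 0xb0, 0x34, 0x60]
t2 = [0x60, 0xba, 0x60, 0xd5, 0xd5, 0xb0, 0xb0, 0x34]
t3 = [0xd5, 0x6f, 0xb0, 0xb0, 0xb0, 0xa9, 0x34, 0x60]

RES = [0xd5, 0x6f, 0xb0, 0xb0, 0xb0, 0xa9, 0x34, 0x60]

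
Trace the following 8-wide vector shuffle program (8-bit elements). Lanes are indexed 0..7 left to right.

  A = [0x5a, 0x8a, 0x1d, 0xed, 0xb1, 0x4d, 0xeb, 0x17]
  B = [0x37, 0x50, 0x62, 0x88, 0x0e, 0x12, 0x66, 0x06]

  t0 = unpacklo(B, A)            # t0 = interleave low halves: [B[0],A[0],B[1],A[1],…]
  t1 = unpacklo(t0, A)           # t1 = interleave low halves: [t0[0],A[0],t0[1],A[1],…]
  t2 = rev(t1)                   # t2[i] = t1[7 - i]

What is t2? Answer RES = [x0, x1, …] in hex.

RES = [ 0xed  0x8a  0x1d  0x50  0x8a  0x5a  0x5a  0x37 ]

  t0: 37 5a 50 8a 62 1d 88 ed
  t1: 37 5a 5a 8a 50 1d 8a ed
  t2: ed 8a 1d 50 8a 5a 5a 37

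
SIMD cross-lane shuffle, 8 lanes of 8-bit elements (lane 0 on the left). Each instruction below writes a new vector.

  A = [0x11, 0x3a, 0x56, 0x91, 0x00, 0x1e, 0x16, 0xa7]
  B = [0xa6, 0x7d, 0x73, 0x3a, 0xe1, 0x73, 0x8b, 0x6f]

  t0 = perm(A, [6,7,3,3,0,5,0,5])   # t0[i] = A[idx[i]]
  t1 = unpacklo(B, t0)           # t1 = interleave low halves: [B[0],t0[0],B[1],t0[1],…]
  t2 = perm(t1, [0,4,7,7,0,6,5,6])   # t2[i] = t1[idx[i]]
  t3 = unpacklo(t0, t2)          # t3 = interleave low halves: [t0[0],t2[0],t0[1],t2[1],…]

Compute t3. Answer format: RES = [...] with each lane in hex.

  t0: 16 a7 91 91 11 1e 11 1e
  t1: a6 16 7d a7 73 91 3a 91
  t2: a6 73 91 91 a6 3a 91 3a
  t3: 16 a6 a7 73 91 91 91 91

RES = [0x16, 0xa6, 0xa7, 0x73, 0x91, 0x91, 0x91, 0x91]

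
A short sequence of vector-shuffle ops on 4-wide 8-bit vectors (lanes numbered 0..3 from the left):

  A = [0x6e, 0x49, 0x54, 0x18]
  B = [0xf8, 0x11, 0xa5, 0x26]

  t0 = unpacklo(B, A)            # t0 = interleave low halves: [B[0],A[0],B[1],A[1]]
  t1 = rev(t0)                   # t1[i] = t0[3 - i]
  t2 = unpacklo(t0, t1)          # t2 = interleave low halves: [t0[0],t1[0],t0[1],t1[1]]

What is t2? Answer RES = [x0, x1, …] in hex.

t0 = [0xf8, 0x6e, 0x11, 0x49]
t1 = [0x49, 0x11, 0x6e, 0xf8]
t2 = [0xf8, 0x49, 0x6e, 0x11]

RES = [ 0xf8  0x49  0x6e  0x11 ]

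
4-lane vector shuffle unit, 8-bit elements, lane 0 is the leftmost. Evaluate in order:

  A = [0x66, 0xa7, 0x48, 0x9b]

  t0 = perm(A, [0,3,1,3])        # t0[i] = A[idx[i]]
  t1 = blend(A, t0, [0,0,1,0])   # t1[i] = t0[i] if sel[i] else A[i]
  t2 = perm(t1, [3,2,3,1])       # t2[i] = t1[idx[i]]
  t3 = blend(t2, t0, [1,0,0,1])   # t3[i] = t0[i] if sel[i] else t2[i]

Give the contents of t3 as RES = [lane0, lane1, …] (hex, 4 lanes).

RES = [0x66, 0xa7, 0x9b, 0x9b]

→ t0 |66|9b|a7|9b|
→ t1 |66|a7|a7|9b|
→ t2 |9b|a7|9b|a7|
→ t3 |66|a7|9b|9b|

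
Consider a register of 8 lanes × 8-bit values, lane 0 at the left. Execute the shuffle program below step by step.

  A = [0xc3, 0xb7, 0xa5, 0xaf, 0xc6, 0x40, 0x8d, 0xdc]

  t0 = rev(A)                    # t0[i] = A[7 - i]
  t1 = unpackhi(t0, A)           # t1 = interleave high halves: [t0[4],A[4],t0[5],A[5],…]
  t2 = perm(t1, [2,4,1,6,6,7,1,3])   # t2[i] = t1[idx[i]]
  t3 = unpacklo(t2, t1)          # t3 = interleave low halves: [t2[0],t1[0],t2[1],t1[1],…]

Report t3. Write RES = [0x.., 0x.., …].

RES = [ 0xa5  0xaf  0xb7  0xc6  0xc6  0xa5  0xc3  0x40 ]

→ t0 |dc|8d|40|c6|af|a5|b7|c3|
→ t1 |af|c6|a5|40|b7|8d|c3|dc|
→ t2 |a5|b7|c6|c3|c3|dc|c6|40|
→ t3 |a5|af|b7|c6|c6|a5|c3|40|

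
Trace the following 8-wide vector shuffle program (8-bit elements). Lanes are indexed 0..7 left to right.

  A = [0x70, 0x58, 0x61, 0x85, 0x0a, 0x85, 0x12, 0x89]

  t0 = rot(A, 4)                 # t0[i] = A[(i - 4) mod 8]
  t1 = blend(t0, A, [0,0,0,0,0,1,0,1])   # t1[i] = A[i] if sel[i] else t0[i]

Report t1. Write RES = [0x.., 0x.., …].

→ t0 |0a|85|12|89|70|58|61|85|
→ t1 |0a|85|12|89|70|85|61|89|

RES = [0x0a, 0x85, 0x12, 0x89, 0x70, 0x85, 0x61, 0x89]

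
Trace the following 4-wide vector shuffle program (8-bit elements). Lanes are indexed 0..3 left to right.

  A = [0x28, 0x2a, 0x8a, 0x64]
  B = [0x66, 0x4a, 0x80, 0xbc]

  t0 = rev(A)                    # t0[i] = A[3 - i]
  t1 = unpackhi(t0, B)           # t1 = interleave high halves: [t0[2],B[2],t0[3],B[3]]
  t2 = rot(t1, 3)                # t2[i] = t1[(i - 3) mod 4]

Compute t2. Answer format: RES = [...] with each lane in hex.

RES = [ 0x80  0x28  0xbc  0x2a ]

t0 = [0x64, 0x8a, 0x2a, 0x28]
t1 = [0x2a, 0x80, 0x28, 0xbc]
t2 = [0x80, 0x28, 0xbc, 0x2a]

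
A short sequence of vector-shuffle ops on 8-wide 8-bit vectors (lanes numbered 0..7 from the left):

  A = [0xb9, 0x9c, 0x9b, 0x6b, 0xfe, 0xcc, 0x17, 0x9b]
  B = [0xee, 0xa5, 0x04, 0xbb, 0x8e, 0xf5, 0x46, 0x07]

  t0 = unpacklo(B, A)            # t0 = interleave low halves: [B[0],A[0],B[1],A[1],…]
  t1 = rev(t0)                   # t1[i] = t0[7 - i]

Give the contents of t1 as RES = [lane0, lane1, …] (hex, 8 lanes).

RES = [ 0x6b  0xbb  0x9b  0x04  0x9c  0xa5  0xb9  0xee ]

t0 = [0xee, 0xb9, 0xa5, 0x9c, 0x04, 0x9b, 0xbb, 0x6b]
t1 = [0x6b, 0xbb, 0x9b, 0x04, 0x9c, 0xa5, 0xb9, 0xee]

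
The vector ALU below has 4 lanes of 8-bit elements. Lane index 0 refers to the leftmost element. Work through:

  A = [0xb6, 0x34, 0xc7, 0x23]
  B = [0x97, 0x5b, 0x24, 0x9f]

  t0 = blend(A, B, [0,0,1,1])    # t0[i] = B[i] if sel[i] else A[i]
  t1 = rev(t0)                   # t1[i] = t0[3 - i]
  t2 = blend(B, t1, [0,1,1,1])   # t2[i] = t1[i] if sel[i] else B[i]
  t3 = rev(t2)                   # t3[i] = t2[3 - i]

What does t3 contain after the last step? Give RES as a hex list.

RES = [0xb6, 0x34, 0x24, 0x97]

t0 = [0xb6, 0x34, 0x24, 0x9f]
t1 = [0x9f, 0x24, 0x34, 0xb6]
t2 = [0x97, 0x24, 0x34, 0xb6]
t3 = [0xb6, 0x34, 0x24, 0x97]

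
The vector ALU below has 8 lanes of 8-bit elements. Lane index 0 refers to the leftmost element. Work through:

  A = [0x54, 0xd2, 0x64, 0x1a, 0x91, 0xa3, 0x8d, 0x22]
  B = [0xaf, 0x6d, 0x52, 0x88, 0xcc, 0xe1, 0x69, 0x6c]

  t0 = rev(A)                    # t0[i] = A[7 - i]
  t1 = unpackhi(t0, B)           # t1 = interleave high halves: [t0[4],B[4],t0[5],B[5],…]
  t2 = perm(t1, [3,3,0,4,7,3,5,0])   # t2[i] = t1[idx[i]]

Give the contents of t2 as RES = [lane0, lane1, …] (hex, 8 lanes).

  t0: 22 8d a3 91 1a 64 d2 54
  t1: 1a cc 64 e1 d2 69 54 6c
  t2: e1 e1 1a d2 6c e1 69 1a

RES = [0xe1, 0xe1, 0x1a, 0xd2, 0x6c, 0xe1, 0x69, 0x1a]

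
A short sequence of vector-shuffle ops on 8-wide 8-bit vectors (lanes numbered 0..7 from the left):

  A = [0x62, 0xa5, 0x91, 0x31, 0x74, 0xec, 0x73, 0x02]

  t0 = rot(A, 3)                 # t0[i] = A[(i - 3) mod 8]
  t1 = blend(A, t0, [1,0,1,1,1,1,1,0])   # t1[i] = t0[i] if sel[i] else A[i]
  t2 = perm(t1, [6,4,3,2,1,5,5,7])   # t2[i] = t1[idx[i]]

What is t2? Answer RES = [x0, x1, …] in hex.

→ t0 |ec|73|02|62|a5|91|31|74|
→ t1 |ec|a5|02|62|a5|91|31|02|
→ t2 |31|a5|62|02|a5|91|91|02|

RES = [ 0x31  0xa5  0x62  0x02  0xa5  0x91  0x91  0x02 ]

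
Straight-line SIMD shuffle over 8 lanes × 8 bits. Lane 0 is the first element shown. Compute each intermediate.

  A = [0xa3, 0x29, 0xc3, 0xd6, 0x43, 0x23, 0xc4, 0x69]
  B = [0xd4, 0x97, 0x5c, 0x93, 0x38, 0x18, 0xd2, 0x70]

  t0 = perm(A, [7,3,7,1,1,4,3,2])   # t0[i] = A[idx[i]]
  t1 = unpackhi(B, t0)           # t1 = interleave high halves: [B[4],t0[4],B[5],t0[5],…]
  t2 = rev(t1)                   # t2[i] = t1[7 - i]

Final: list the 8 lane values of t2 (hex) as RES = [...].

→ t0 |69|d6|69|29|29|43|d6|c3|
→ t1 |38|29|18|43|d2|d6|70|c3|
→ t2 |c3|70|d6|d2|43|18|29|38|

RES = [ 0xc3  0x70  0xd6  0xd2  0x43  0x18  0x29  0x38 ]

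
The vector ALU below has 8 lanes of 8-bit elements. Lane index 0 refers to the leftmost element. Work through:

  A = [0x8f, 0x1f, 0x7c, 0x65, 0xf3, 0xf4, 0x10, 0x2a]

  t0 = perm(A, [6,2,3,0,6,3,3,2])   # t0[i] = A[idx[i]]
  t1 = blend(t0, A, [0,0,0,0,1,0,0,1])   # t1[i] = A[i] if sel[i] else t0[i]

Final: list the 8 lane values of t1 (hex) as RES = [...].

t0 = [0x10, 0x7c, 0x65, 0x8f, 0x10, 0x65, 0x65, 0x7c]
t1 = [0x10, 0x7c, 0x65, 0x8f, 0xf3, 0x65, 0x65, 0x2a]

RES = [ 0x10  0x7c  0x65  0x8f  0xf3  0x65  0x65  0x2a ]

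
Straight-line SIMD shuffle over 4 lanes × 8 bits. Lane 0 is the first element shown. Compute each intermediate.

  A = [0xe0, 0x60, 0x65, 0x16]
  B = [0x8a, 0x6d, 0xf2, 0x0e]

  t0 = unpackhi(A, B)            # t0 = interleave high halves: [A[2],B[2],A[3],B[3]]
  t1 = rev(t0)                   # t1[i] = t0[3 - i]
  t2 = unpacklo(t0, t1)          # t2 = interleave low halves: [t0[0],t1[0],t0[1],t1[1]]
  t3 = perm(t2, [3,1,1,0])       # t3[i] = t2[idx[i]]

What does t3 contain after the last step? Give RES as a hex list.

RES = [ 0x16  0x0e  0x0e  0x65 ]

  t0: 65 f2 16 0e
  t1: 0e 16 f2 65
  t2: 65 0e f2 16
  t3: 16 0e 0e 65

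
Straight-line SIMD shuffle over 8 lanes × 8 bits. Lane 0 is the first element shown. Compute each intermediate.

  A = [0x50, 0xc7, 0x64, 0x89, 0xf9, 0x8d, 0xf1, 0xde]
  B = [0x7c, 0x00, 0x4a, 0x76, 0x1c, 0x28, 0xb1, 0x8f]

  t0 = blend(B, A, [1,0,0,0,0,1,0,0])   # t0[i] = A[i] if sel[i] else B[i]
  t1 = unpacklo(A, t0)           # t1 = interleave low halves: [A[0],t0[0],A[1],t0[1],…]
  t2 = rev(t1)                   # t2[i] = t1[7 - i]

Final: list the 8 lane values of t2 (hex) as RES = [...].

t0 = [0x50, 0x00, 0x4a, 0x76, 0x1c, 0x8d, 0xb1, 0x8f]
t1 = [0x50, 0x50, 0xc7, 0x00, 0x64, 0x4a, 0x89, 0x76]
t2 = [0x76, 0x89, 0x4a, 0x64, 0x00, 0xc7, 0x50, 0x50]

RES = [ 0x76  0x89  0x4a  0x64  0x00  0xc7  0x50  0x50 ]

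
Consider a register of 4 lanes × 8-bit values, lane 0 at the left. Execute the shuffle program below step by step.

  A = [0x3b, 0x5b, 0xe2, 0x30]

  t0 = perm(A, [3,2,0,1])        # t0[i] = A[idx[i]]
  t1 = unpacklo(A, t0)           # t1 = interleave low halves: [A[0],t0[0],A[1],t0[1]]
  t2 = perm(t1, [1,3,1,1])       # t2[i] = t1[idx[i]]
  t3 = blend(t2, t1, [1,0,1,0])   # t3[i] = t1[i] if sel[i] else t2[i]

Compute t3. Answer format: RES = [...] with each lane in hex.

RES = [ 0x3b  0xe2  0x5b  0x30 ]

  t0: 30 e2 3b 5b
  t1: 3b 30 5b e2
  t2: 30 e2 30 30
  t3: 3b e2 5b 30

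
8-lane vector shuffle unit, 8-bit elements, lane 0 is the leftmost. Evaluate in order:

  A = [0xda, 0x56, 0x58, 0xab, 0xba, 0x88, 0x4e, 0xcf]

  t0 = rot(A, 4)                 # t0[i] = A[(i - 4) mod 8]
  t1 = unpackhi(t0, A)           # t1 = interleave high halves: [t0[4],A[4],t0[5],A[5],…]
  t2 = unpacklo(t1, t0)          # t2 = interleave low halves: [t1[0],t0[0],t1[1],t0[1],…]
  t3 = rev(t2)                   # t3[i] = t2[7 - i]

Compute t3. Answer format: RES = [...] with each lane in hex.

t0 = [0xba, 0x88, 0x4e, 0xcf, 0xda, 0x56, 0x58, 0xab]
t1 = [0xda, 0xba, 0x56, 0x88, 0x58, 0x4e, 0xab, 0xcf]
t2 = [0xda, 0xba, 0xba, 0x88, 0x56, 0x4e, 0x88, 0xcf]
t3 = [0xcf, 0x88, 0x4e, 0x56, 0x88, 0xba, 0xba, 0xda]

RES = [0xcf, 0x88, 0x4e, 0x56, 0x88, 0xba, 0xba, 0xda]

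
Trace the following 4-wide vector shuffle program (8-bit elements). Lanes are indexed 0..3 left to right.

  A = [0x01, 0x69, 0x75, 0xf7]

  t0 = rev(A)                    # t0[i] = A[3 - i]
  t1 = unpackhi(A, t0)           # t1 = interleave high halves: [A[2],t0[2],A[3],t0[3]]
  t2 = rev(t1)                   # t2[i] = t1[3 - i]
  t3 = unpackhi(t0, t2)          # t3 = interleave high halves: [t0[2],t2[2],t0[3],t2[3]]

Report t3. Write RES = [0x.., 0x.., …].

  t0: f7 75 69 01
  t1: 75 69 f7 01
  t2: 01 f7 69 75
  t3: 69 69 01 75

RES = [ 0x69  0x69  0x01  0x75 ]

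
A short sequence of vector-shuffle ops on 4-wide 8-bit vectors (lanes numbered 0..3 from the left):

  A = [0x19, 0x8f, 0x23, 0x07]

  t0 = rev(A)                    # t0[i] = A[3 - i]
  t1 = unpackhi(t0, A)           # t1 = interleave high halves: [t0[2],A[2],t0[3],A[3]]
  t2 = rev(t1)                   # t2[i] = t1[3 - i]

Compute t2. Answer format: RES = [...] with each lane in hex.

RES = [0x07, 0x19, 0x23, 0x8f]

  t0: 07 23 8f 19
  t1: 8f 23 19 07
  t2: 07 19 23 8f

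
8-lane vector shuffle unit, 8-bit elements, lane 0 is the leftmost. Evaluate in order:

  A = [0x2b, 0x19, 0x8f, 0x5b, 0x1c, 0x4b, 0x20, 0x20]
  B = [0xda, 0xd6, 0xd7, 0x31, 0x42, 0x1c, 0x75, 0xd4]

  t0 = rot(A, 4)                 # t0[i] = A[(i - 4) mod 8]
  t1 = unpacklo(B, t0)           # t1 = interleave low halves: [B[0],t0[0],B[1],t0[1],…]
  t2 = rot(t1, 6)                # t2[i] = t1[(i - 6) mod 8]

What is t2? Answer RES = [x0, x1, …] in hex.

  t0: 1c 4b 20 20 2b 19 8f 5b
  t1: da 1c d6 4b d7 20 31 20
  t2: d6 4b d7 20 31 20 da 1c

RES = [0xd6, 0x4b, 0xd7, 0x20, 0x31, 0x20, 0xda, 0x1c]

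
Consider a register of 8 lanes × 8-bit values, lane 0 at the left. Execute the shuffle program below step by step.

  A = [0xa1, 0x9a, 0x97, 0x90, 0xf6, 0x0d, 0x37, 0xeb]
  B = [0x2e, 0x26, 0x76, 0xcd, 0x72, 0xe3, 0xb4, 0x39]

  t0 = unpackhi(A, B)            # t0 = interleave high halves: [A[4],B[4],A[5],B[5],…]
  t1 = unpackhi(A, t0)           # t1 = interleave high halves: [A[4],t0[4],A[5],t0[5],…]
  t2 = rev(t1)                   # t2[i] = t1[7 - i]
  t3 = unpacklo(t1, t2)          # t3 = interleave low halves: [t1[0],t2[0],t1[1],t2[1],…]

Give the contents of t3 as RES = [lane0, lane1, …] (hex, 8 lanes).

  t0: f6 72 0d e3 37 b4 eb 39
  t1: f6 37 0d b4 37 eb eb 39
  t2: 39 eb eb 37 b4 0d 37 f6
  t3: f6 39 37 eb 0d eb b4 37

RES = [ 0xf6  0x39  0x37  0xeb  0x0d  0xeb  0xb4  0x37 ]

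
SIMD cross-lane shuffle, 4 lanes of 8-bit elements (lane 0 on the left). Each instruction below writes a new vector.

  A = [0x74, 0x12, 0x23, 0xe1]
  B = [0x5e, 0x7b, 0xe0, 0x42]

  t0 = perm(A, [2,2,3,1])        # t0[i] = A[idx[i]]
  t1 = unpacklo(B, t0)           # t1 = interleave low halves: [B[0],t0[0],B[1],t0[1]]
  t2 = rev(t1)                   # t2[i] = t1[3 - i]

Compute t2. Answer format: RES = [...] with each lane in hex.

RES = [ 0x23  0x7b  0x23  0x5e ]

t0 = [0x23, 0x23, 0xe1, 0x12]
t1 = [0x5e, 0x23, 0x7b, 0x23]
t2 = [0x23, 0x7b, 0x23, 0x5e]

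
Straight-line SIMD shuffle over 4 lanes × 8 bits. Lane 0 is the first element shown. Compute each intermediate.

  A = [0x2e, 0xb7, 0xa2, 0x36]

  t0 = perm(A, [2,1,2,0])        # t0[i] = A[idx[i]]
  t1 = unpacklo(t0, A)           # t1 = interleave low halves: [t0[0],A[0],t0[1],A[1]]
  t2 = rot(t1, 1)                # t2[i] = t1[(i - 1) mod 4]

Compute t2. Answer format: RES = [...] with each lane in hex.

  t0: a2 b7 a2 2e
  t1: a2 2e b7 b7
  t2: b7 a2 2e b7

RES = [ 0xb7  0xa2  0x2e  0xb7 ]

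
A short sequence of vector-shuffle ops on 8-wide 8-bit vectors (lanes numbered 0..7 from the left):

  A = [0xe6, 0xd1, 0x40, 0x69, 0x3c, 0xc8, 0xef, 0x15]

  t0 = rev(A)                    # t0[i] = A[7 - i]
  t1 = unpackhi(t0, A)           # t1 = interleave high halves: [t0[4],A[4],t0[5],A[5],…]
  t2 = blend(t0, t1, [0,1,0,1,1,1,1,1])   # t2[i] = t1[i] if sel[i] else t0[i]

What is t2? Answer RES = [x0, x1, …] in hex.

→ t0 |15|ef|c8|3c|69|40|d1|e6|
→ t1 |69|3c|40|c8|d1|ef|e6|15|
→ t2 |15|3c|c8|c8|d1|ef|e6|15|

RES = [0x15, 0x3c, 0xc8, 0xc8, 0xd1, 0xef, 0xe6, 0x15]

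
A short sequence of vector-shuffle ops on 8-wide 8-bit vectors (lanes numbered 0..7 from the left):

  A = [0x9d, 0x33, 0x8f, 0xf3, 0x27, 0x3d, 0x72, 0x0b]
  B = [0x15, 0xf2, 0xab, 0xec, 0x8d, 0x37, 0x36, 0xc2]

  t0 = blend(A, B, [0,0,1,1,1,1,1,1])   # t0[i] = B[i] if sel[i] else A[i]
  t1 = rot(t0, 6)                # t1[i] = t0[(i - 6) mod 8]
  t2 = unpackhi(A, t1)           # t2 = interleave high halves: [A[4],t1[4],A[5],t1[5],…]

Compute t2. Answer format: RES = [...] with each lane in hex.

  t0: 9d 33 ab ec 8d 37 36 c2
  t1: ab ec 8d 37 36 c2 9d 33
  t2: 27 36 3d c2 72 9d 0b 33

RES = [0x27, 0x36, 0x3d, 0xc2, 0x72, 0x9d, 0x0b, 0x33]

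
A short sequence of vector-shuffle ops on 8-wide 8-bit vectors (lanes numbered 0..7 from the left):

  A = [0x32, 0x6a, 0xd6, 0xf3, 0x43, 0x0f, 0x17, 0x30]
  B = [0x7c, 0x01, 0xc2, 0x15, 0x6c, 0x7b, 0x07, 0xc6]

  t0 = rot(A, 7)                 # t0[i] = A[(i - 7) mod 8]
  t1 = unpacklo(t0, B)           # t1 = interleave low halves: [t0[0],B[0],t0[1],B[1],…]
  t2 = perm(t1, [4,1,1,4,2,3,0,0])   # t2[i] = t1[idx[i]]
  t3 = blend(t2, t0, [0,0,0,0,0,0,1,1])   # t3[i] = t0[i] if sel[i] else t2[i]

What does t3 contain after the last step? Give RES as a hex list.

RES = [ 0xf3  0x7c  0x7c  0xf3  0xd6  0x01  0x30  0x32 ]

t0 = [0x6a, 0xd6, 0xf3, 0x43, 0x0f, 0x17, 0x30, 0x32]
t1 = [0x6a, 0x7c, 0xd6, 0x01, 0xf3, 0xc2, 0x43, 0x15]
t2 = [0xf3, 0x7c, 0x7c, 0xf3, 0xd6, 0x01, 0x6a, 0x6a]
t3 = [0xf3, 0x7c, 0x7c, 0xf3, 0xd6, 0x01, 0x30, 0x32]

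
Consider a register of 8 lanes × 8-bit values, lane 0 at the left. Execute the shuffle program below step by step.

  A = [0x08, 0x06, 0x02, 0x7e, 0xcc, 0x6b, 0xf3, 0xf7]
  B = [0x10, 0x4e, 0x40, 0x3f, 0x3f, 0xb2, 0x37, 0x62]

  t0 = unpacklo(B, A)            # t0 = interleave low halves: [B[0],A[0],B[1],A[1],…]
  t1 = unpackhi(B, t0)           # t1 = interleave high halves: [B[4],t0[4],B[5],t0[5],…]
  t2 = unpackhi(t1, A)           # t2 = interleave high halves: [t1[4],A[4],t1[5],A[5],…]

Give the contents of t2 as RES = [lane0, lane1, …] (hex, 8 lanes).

RES = [ 0x37  0xcc  0x3f  0x6b  0x62  0xf3  0x7e  0xf7 ]

  t0: 10 08 4e 06 40 02 3f 7e
  t1: 3f 40 b2 02 37 3f 62 7e
  t2: 37 cc 3f 6b 62 f3 7e f7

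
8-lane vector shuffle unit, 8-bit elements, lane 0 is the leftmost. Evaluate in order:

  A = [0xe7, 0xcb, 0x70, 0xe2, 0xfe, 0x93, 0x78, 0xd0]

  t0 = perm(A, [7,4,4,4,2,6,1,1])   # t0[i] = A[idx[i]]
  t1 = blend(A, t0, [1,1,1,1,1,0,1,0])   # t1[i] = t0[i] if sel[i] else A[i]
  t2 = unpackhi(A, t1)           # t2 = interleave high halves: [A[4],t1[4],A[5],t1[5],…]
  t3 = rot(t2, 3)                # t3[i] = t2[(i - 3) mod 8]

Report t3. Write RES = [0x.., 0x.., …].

RES = [0xcb, 0xd0, 0xd0, 0xfe, 0x70, 0x93, 0x93, 0x78]

t0 = [0xd0, 0xfe, 0xfe, 0xfe, 0x70, 0x78, 0xcb, 0xcb]
t1 = [0xd0, 0xfe, 0xfe, 0xfe, 0x70, 0x93, 0xcb, 0xd0]
t2 = [0xfe, 0x70, 0x93, 0x93, 0x78, 0xcb, 0xd0, 0xd0]
t3 = [0xcb, 0xd0, 0xd0, 0xfe, 0x70, 0x93, 0x93, 0x78]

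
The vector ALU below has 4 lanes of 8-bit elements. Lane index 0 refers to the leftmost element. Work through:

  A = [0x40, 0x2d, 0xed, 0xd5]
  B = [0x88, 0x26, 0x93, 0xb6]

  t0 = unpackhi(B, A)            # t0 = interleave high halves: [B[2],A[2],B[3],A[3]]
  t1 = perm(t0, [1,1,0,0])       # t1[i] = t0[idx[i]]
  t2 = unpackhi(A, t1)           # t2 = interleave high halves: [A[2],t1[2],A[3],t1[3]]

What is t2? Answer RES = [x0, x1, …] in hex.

  t0: 93 ed b6 d5
  t1: ed ed 93 93
  t2: ed 93 d5 93

RES = [0xed, 0x93, 0xd5, 0x93]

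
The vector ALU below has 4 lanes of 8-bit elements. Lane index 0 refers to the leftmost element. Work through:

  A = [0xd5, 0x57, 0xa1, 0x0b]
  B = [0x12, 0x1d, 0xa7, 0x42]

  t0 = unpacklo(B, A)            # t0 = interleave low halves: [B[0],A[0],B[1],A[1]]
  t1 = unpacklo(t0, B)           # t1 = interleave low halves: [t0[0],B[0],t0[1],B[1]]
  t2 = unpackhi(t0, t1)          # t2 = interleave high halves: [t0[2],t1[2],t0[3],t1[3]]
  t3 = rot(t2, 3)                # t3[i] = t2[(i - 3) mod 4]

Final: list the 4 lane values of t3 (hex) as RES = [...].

RES = [ 0xd5  0x57  0x1d  0x1d ]

  t0: 12 d5 1d 57
  t1: 12 12 d5 1d
  t2: 1d d5 57 1d
  t3: d5 57 1d 1d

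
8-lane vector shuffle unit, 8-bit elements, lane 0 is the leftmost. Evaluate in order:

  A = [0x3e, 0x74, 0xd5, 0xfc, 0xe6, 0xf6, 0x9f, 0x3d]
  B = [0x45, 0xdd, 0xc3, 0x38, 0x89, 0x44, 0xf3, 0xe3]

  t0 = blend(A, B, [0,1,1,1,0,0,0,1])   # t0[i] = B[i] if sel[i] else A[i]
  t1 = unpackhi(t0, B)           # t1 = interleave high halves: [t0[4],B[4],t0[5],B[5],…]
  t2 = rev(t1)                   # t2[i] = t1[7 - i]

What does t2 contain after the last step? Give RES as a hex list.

RES = [ 0xe3  0xe3  0xf3  0x9f  0x44  0xf6  0x89  0xe6 ]

  t0: 3e dd c3 38 e6 f6 9f e3
  t1: e6 89 f6 44 9f f3 e3 e3
  t2: e3 e3 f3 9f 44 f6 89 e6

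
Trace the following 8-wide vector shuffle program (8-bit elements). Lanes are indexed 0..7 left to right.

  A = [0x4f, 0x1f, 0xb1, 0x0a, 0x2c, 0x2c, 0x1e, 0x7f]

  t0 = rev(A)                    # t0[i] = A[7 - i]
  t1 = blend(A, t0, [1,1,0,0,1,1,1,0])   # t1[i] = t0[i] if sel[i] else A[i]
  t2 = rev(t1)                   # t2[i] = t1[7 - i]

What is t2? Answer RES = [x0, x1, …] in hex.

RES = [ 0x7f  0x1f  0xb1  0x0a  0x0a  0xb1  0x1e  0x7f ]

→ t0 |7f|1e|2c|2c|0a|b1|1f|4f|
→ t1 |7f|1e|b1|0a|0a|b1|1f|7f|
→ t2 |7f|1f|b1|0a|0a|b1|1e|7f|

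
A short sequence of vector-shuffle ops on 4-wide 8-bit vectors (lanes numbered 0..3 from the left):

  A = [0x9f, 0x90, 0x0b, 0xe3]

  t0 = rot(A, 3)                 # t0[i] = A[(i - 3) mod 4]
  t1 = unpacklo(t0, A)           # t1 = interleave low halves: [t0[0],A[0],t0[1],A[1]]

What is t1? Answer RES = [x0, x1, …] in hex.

t0 = [0x90, 0x0b, 0xe3, 0x9f]
t1 = [0x90, 0x9f, 0x0b, 0x90]

RES = [ 0x90  0x9f  0x0b  0x90 ]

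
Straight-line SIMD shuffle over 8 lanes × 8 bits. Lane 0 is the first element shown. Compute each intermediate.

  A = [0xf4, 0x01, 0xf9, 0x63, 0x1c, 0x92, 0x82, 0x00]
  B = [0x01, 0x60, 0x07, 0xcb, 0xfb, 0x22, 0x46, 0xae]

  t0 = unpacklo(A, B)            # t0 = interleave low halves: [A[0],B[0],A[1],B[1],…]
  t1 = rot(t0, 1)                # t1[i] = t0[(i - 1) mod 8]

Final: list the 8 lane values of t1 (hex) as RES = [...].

RES = [ 0xcb  0xf4  0x01  0x01  0x60  0xf9  0x07  0x63 ]

  t0: f4 01 01 60 f9 07 63 cb
  t1: cb f4 01 01 60 f9 07 63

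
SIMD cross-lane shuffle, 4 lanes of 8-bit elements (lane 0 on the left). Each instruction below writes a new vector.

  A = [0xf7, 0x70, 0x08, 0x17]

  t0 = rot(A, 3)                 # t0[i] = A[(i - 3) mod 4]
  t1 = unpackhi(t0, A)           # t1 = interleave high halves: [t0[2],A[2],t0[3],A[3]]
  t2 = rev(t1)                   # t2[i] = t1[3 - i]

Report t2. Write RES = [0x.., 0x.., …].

t0 = [0x70, 0x08, 0x17, 0xf7]
t1 = [0x17, 0x08, 0xf7, 0x17]
t2 = [0x17, 0xf7, 0x08, 0x17]

RES = [ 0x17  0xf7  0x08  0x17 ]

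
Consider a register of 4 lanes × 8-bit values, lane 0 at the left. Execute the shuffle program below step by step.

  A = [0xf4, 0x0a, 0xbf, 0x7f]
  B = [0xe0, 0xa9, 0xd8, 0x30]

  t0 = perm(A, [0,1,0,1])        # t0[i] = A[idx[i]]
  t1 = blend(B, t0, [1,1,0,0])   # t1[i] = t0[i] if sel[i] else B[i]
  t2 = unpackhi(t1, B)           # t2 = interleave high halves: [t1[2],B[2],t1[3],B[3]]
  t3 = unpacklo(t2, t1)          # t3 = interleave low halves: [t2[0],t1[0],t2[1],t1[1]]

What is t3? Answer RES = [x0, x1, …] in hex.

t0 = [0xf4, 0x0a, 0xf4, 0x0a]
t1 = [0xf4, 0x0a, 0xd8, 0x30]
t2 = [0xd8, 0xd8, 0x30, 0x30]
t3 = [0xd8, 0xf4, 0xd8, 0x0a]

RES = [ 0xd8  0xf4  0xd8  0x0a ]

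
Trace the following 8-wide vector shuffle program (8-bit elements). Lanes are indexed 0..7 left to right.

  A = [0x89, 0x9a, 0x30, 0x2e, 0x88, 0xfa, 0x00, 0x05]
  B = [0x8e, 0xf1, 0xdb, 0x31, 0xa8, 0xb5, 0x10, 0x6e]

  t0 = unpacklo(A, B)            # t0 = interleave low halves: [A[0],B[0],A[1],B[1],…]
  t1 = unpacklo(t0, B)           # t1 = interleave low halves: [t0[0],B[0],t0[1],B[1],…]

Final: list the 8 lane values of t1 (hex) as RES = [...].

RES = [ 0x89  0x8e  0x8e  0xf1  0x9a  0xdb  0xf1  0x31 ]

→ t0 |89|8e|9a|f1|30|db|2e|31|
→ t1 |89|8e|8e|f1|9a|db|f1|31|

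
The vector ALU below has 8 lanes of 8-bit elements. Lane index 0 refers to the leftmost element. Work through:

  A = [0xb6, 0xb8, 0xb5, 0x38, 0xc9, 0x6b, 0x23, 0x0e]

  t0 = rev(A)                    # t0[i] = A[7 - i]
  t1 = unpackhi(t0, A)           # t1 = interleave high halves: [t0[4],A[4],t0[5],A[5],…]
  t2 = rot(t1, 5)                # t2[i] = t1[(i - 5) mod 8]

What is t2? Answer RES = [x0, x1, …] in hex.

RES = [0x6b, 0xb8, 0x23, 0xb6, 0x0e, 0x38, 0xc9, 0xb5]

→ t0 |0e|23|6b|c9|38|b5|b8|b6|
→ t1 |38|c9|b5|6b|b8|23|b6|0e|
→ t2 |6b|b8|23|b6|0e|38|c9|b5|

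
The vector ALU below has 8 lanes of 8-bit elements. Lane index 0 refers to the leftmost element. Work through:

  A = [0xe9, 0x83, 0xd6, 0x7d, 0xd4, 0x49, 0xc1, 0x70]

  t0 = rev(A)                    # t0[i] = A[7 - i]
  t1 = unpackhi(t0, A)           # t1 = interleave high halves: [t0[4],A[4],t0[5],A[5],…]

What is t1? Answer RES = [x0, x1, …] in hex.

  t0: 70 c1 49 d4 7d d6 83 e9
  t1: 7d d4 d6 49 83 c1 e9 70

RES = [0x7d, 0xd4, 0xd6, 0x49, 0x83, 0xc1, 0xe9, 0x70]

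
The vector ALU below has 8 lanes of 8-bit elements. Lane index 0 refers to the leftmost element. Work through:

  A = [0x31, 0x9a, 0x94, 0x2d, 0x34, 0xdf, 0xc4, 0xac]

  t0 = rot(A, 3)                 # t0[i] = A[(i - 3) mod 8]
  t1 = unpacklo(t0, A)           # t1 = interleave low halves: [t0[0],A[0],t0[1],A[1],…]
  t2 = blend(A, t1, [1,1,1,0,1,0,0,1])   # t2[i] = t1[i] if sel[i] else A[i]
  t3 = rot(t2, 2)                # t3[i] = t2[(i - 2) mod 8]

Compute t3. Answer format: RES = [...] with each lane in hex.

RES = [ 0xc4  0x2d  0xdf  0x31  0xc4  0x2d  0xac  0xdf ]

→ t0 |df|c4|ac|31|9a|94|2d|34|
→ t1 |df|31|c4|9a|ac|94|31|2d|
→ t2 |df|31|c4|2d|ac|df|c4|2d|
→ t3 |c4|2d|df|31|c4|2d|ac|df|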